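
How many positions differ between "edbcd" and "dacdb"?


Comparing "edbcd" and "dacdb" position by position:
  Position 0: 'e' vs 'd' => DIFFER
  Position 1: 'd' vs 'a' => DIFFER
  Position 2: 'b' vs 'c' => DIFFER
  Position 3: 'c' vs 'd' => DIFFER
  Position 4: 'd' vs 'b' => DIFFER
Positions that differ: 5

5


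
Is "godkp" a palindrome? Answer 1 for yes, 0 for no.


Input: godkp
Reversed: pkdog
  Compare pos 0 ('g') with pos 4 ('p'): MISMATCH
  Compare pos 1 ('o') with pos 3 ('k'): MISMATCH
Result: not a palindrome

0


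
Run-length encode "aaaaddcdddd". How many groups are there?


Input: aaaaddcdddd
Scanning for consecutive runs:
  Group 1: 'a' x 4 (positions 0-3)
  Group 2: 'd' x 2 (positions 4-5)
  Group 3: 'c' x 1 (positions 6-6)
  Group 4: 'd' x 4 (positions 7-10)
Total groups: 4

4


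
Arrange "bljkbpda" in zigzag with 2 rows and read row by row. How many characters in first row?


Zigzag "bljkbpda" into 2 rows:
Placing characters:
  'b' => row 0
  'l' => row 1
  'j' => row 0
  'k' => row 1
  'b' => row 0
  'p' => row 1
  'd' => row 0
  'a' => row 1
Rows:
  Row 0: "bjbd"
  Row 1: "lkpa"
First row length: 4

4


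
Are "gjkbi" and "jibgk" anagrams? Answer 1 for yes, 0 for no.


Strings: "gjkbi", "jibgk"
Sorted first:  bgijk
Sorted second: bgijk
Sorted forms match => anagrams

1


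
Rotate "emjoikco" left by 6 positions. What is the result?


Input: "emjoikco", rotate left by 6
First 6 characters: "emjoik"
Remaining characters: "co"
Concatenate remaining + first: "co" + "emjoik" = "coemjoik"

coemjoik


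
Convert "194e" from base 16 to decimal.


Input: "194e" in base 16
Positional expansion:
  Digit '1' (value 1) x 16^3 = 4096
  Digit '9' (value 9) x 16^2 = 2304
  Digit '4' (value 4) x 16^1 = 64
  Digit 'e' (value 14) x 16^0 = 14
Sum = 6478

6478


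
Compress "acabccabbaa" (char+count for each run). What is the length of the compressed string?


Input: acabccabbaa
Runs:
  'a' x 1 => "a1"
  'c' x 1 => "c1"
  'a' x 1 => "a1"
  'b' x 1 => "b1"
  'c' x 2 => "c2"
  'a' x 1 => "a1"
  'b' x 2 => "b2"
  'a' x 2 => "a2"
Compressed: "a1c1a1b1c2a1b2a2"
Compressed length: 16

16


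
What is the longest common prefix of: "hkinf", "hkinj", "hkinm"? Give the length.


Words: hkinf, hkinj, hkinm
  Position 0: all 'h' => match
  Position 1: all 'k' => match
  Position 2: all 'i' => match
  Position 3: all 'n' => match
  Position 4: ('f', 'j', 'm') => mismatch, stop
LCP = "hkin" (length 4)

4


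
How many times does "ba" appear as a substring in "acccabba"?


Searching for "ba" in "acccabba"
Scanning each position:
  Position 0: "ac" => no
  Position 1: "cc" => no
  Position 2: "cc" => no
  Position 3: "ca" => no
  Position 4: "ab" => no
  Position 5: "bb" => no
  Position 6: "ba" => MATCH
Total occurrences: 1

1


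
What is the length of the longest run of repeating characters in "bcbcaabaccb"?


Input: "bcbcaabaccb"
Scanning for longest run:
  Position 1 ('c'): new char, reset run to 1
  Position 2 ('b'): new char, reset run to 1
  Position 3 ('c'): new char, reset run to 1
  Position 4 ('a'): new char, reset run to 1
  Position 5 ('a'): continues run of 'a', length=2
  Position 6 ('b'): new char, reset run to 1
  Position 7 ('a'): new char, reset run to 1
  Position 8 ('c'): new char, reset run to 1
  Position 9 ('c'): continues run of 'c', length=2
  Position 10 ('b'): new char, reset run to 1
Longest run: 'a' with length 2

2


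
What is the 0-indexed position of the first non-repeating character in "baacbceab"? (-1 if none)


Input: baacbceab
Character frequencies:
  'a': 3
  'b': 3
  'c': 2
  'e': 1
Scanning left to right for freq == 1:
  Position 0 ('b'): freq=3, skip
  Position 1 ('a'): freq=3, skip
  Position 2 ('a'): freq=3, skip
  Position 3 ('c'): freq=2, skip
  Position 4 ('b'): freq=3, skip
  Position 5 ('c'): freq=2, skip
  Position 6 ('e'): unique! => answer = 6

6


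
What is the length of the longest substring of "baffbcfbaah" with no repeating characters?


Input: "baffbcfbaah"
Sliding window (track last position of each char):
  Position 0 ('b'): window [0,0] length 1 -- new best
  Position 1 ('a'): window [0,1] length 2 -- new best
  Position 2 ('f'): window [0,2] length 3 -- new best
  Position 3 ('f'): repeat (last at 2), move window start to 3
  Position 3 ('f'): window [3,3] length 1
  Position 4 ('b'): window [3,4] length 2
  Position 5 ('c'): window [3,5] length 3
  Position 6 ('f'): repeat (last at 3), move window start to 4
  Position 6 ('f'): window [4,6] length 3
  Position 7 ('b'): repeat (last at 4), move window start to 5
  Position 7 ('b'): window [5,7] length 3
  Position 8 ('a'): window [5,8] length 4 -- new best
  Position 9 ('a'): repeat (last at 8), move window start to 9
  Position 9 ('a'): window [9,9] length 1
  Position 10 ('h'): window [9,10] length 2
Longest substring with no repeats: "cfba" with length 4

4


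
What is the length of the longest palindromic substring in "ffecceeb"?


Input: "ffecceeb"
Checking substrings for palindromes:
  [2:6] "ecce" (len 4) => palindrome
  [0:2] "ff" (len 2) => palindrome
  [3:5] "cc" (len 2) => palindrome
  [5:7] "ee" (len 2) => palindrome
Longest palindromic substring: "ecce" with length 4

4


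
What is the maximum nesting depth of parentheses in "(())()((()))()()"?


Input: "(())()((()))()()"
Tracking depth:
  Position 0 '(': depth becomes 1
  Position 1 '(': depth becomes 2
  Position 2 ')': depth becomes 1
  Position 3 ')': depth becomes 0
  Position 4 '(': depth becomes 1
  Position 5 ')': depth becomes 0
  Position 6 '(': depth becomes 1
  Position 7 '(': depth becomes 2
  Position 8 '(': depth becomes 3
  Position 9 ')': depth becomes 2
  Position 10 ')': depth becomes 1
  Position 11 ')': depth becomes 0
  Position 12 '(': depth becomes 1
  Position 13 ')': depth becomes 0
  Position 14 '(': depth becomes 1
  Position 15 ')': depth becomes 0
Maximum depth reached: 3

3


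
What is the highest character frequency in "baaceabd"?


Input: baaceabd
Character counts:
  'a': 3
  'b': 2
  'c': 1
  'd': 1
  'e': 1
Maximum frequency: 3

3


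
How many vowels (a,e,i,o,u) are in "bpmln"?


Input: bpmln
Checking each character:
  'b' at position 0: consonant
  'p' at position 1: consonant
  'm' at position 2: consonant
  'l' at position 3: consonant
  'n' at position 4: consonant
Total vowels: 0

0


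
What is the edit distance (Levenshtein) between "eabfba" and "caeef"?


Computing edit distance: "eabfba" -> "caeef"
DP table:
           c    a    e    e    f
      0    1    2    3    4    5
  e   1    1    2    2    3    4
  a   2    2    1    2    3    4
  b   3    3    2    2    3    4
  f   4    4    3    3    3    3
  b   5    5    4    4    4    4
  a   6    6    5    5    5    5
Edit distance = dp[6][5] = 5

5


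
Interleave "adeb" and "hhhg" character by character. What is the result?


Interleaving "adeb" and "hhhg":
  Position 0: 'a' from first, 'h' from second => "ah"
  Position 1: 'd' from first, 'h' from second => "dh"
  Position 2: 'e' from first, 'h' from second => "eh"
  Position 3: 'b' from first, 'g' from second => "bg"
Result: ahdhehbg

ahdhehbg


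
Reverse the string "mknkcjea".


Input: mknkcjea
Reading characters right to left:
  Position 7: 'a'
  Position 6: 'e'
  Position 5: 'j'
  Position 4: 'c'
  Position 3: 'k'
  Position 2: 'n'
  Position 1: 'k'
  Position 0: 'm'
Reversed: aejcknkm

aejcknkm


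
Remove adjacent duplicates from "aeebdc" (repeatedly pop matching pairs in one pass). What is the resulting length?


Input: aeebdc
Stack-based adjacent duplicate removal:
  Read 'a': push. Stack: a
  Read 'e': push. Stack: ae
  Read 'e': matches stack top 'e' => pop. Stack: a
  Read 'b': push. Stack: ab
  Read 'd': push. Stack: abd
  Read 'c': push. Stack: abdc
Final stack: "abdc" (length 4)

4


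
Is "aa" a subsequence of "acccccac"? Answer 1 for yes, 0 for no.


Check if "aa" is a subsequence of "acccccac"
Greedy scan:
  Position 0 ('a'): matches sub[0] = 'a'
  Position 1 ('c'): no match needed
  Position 2 ('c'): no match needed
  Position 3 ('c'): no match needed
  Position 4 ('c'): no match needed
  Position 5 ('c'): no match needed
  Position 6 ('a'): matches sub[1] = 'a'
  Position 7 ('c'): no match needed
All 2 characters matched => is a subsequence

1


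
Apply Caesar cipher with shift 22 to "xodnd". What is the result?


Caesar cipher: shift "xodnd" by 22
  'x' (pos 23) + 22 = pos 19 = 't'
  'o' (pos 14) + 22 = pos 10 = 'k'
  'd' (pos 3) + 22 = pos 25 = 'z'
  'n' (pos 13) + 22 = pos 9 = 'j'
  'd' (pos 3) + 22 = pos 25 = 'z'
Result: tkzjz

tkzjz


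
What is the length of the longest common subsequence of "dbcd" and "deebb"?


LCS of "dbcd" and "deebb"
DP table:
           d    e    e    b    b
      0    0    0    0    0    0
  d   0    1    1    1    1    1
  b   0    1    1    1    2    2
  c   0    1    1    1    2    2
  d   0    1    1    1    2    2
LCS length = dp[4][5] = 2

2


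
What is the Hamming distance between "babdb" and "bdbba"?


Comparing "babdb" and "bdbba" position by position:
  Position 0: 'b' vs 'b' => same
  Position 1: 'a' vs 'd' => differ
  Position 2: 'b' vs 'b' => same
  Position 3: 'd' vs 'b' => differ
  Position 4: 'b' vs 'a' => differ
Total differences (Hamming distance): 3

3


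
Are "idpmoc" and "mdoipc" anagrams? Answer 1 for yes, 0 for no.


Strings: "idpmoc", "mdoipc"
Sorted first:  cdimop
Sorted second: cdimop
Sorted forms match => anagrams

1


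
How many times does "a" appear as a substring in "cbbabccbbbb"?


Searching for "a" in "cbbabccbbbb"
Scanning each position:
  Position 0: "c" => no
  Position 1: "b" => no
  Position 2: "b" => no
  Position 3: "a" => MATCH
  Position 4: "b" => no
  Position 5: "c" => no
  Position 6: "c" => no
  Position 7: "b" => no
  Position 8: "b" => no
  Position 9: "b" => no
  Position 10: "b" => no
Total occurrences: 1

1


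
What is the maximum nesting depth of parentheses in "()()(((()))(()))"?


Input: "()()(((()))(()))"
Tracking depth:
  Position 0 '(': depth becomes 1
  Position 1 ')': depth becomes 0
  Position 2 '(': depth becomes 1
  Position 3 ')': depth becomes 0
  Position 4 '(': depth becomes 1
  Position 5 '(': depth becomes 2
  Position 6 '(': depth becomes 3
  Position 7 '(': depth becomes 4
  Position 8 ')': depth becomes 3
  Position 9 ')': depth becomes 2
  Position 10 ')': depth becomes 1
  Position 11 '(': depth becomes 2
  Position 12 '(': depth becomes 3
  Position 13 ')': depth becomes 2
  Position 14 ')': depth becomes 1
  Position 15 ')': depth becomes 0
Maximum depth reached: 4

4


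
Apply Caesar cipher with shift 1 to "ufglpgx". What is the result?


Caesar cipher: shift "ufglpgx" by 1
  'u' (pos 20) + 1 = pos 21 = 'v'
  'f' (pos 5) + 1 = pos 6 = 'g'
  'g' (pos 6) + 1 = pos 7 = 'h'
  'l' (pos 11) + 1 = pos 12 = 'm'
  'p' (pos 15) + 1 = pos 16 = 'q'
  'g' (pos 6) + 1 = pos 7 = 'h'
  'x' (pos 23) + 1 = pos 24 = 'y'
Result: vghmqhy

vghmqhy


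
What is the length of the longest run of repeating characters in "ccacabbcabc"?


Input: "ccacabbcabc"
Scanning for longest run:
  Position 1 ('c'): continues run of 'c', length=2
  Position 2 ('a'): new char, reset run to 1
  Position 3 ('c'): new char, reset run to 1
  Position 4 ('a'): new char, reset run to 1
  Position 5 ('b'): new char, reset run to 1
  Position 6 ('b'): continues run of 'b', length=2
  Position 7 ('c'): new char, reset run to 1
  Position 8 ('a'): new char, reset run to 1
  Position 9 ('b'): new char, reset run to 1
  Position 10 ('c'): new char, reset run to 1
Longest run: 'c' with length 2

2


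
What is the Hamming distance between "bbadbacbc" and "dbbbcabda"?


Comparing "bbadbacbc" and "dbbbcabda" position by position:
  Position 0: 'b' vs 'd' => differ
  Position 1: 'b' vs 'b' => same
  Position 2: 'a' vs 'b' => differ
  Position 3: 'd' vs 'b' => differ
  Position 4: 'b' vs 'c' => differ
  Position 5: 'a' vs 'a' => same
  Position 6: 'c' vs 'b' => differ
  Position 7: 'b' vs 'd' => differ
  Position 8: 'c' vs 'a' => differ
Total differences (Hamming distance): 7

7


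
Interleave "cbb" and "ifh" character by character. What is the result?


Interleaving "cbb" and "ifh":
  Position 0: 'c' from first, 'i' from second => "ci"
  Position 1: 'b' from first, 'f' from second => "bf"
  Position 2: 'b' from first, 'h' from second => "bh"
Result: cibfbh

cibfbh


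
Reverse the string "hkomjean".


Input: hkomjean
Reading characters right to left:
  Position 7: 'n'
  Position 6: 'a'
  Position 5: 'e'
  Position 4: 'j'
  Position 3: 'm'
  Position 2: 'o'
  Position 1: 'k'
  Position 0: 'h'
Reversed: naejmokh

naejmokh


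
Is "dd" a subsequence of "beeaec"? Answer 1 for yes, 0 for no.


Check if "dd" is a subsequence of "beeaec"
Greedy scan:
  Position 0 ('b'): no match needed
  Position 1 ('e'): no match needed
  Position 2 ('e'): no match needed
  Position 3 ('a'): no match needed
  Position 4 ('e'): no match needed
  Position 5 ('c'): no match needed
Only matched 0/2 characters => not a subsequence

0


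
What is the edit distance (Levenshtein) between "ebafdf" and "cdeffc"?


Computing edit distance: "ebafdf" -> "cdeffc"
DP table:
           c    d    e    f    f    c
      0    1    2    3    4    5    6
  e   1    1    2    2    3    4    5
  b   2    2    2    3    3    4    5
  a   3    3    3    3    4    4    5
  f   4    4    4    4    3    4    5
  d   5    5    4    5    4    4    5
  f   6    6    5    5    5    4    5
Edit distance = dp[6][6] = 5

5


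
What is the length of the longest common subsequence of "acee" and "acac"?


LCS of "acee" and "acac"
DP table:
           a    c    a    c
      0    0    0    0    0
  a   0    1    1    1    1
  c   0    1    2    2    2
  e   0    1    2    2    2
  e   0    1    2    2    2
LCS length = dp[4][4] = 2

2


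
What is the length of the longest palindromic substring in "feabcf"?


Input: "feabcf"
Checking substrings for palindromes:
  No multi-char palindromic substrings found
Longest palindromic substring: "f" with length 1

1


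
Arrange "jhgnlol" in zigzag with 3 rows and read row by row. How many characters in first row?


Zigzag "jhgnlol" into 3 rows:
Placing characters:
  'j' => row 0
  'h' => row 1
  'g' => row 2
  'n' => row 1
  'l' => row 0
  'o' => row 1
  'l' => row 2
Rows:
  Row 0: "jl"
  Row 1: "hno"
  Row 2: "gl"
First row length: 2

2


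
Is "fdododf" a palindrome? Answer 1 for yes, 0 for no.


Input: fdododf
Reversed: fdododf
  Compare pos 0 ('f') with pos 6 ('f'): match
  Compare pos 1 ('d') with pos 5 ('d'): match
  Compare pos 2 ('o') with pos 4 ('o'): match
Result: palindrome

1


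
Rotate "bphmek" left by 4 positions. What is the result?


Input: "bphmek", rotate left by 4
First 4 characters: "bphm"
Remaining characters: "ek"
Concatenate remaining + first: "ek" + "bphm" = "ekbphm"

ekbphm


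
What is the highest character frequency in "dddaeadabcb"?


Input: dddaeadabcb
Character counts:
  'a': 3
  'b': 2
  'c': 1
  'd': 4
  'e': 1
Maximum frequency: 4

4


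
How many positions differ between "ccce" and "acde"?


Comparing "ccce" and "acde" position by position:
  Position 0: 'c' vs 'a' => DIFFER
  Position 1: 'c' vs 'c' => same
  Position 2: 'c' vs 'd' => DIFFER
  Position 3: 'e' vs 'e' => same
Positions that differ: 2

2


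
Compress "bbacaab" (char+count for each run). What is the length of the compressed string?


Input: bbacaab
Runs:
  'b' x 2 => "b2"
  'a' x 1 => "a1"
  'c' x 1 => "c1"
  'a' x 2 => "a2"
  'b' x 1 => "b1"
Compressed: "b2a1c1a2b1"
Compressed length: 10

10


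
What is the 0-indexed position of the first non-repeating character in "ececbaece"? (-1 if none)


Input: ececbaece
Character frequencies:
  'a': 1
  'b': 1
  'c': 3
  'e': 4
Scanning left to right for freq == 1:
  Position 0 ('e'): freq=4, skip
  Position 1 ('c'): freq=3, skip
  Position 2 ('e'): freq=4, skip
  Position 3 ('c'): freq=3, skip
  Position 4 ('b'): unique! => answer = 4

4


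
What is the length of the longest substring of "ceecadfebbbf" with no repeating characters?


Input: "ceecadfebbbf"
Sliding window (track last position of each char):
  Position 0 ('c'): window [0,0] length 1 -- new best
  Position 1 ('e'): window [0,1] length 2 -- new best
  Position 2 ('e'): repeat (last at 1), move window start to 2
  Position 2 ('e'): window [2,2] length 1
  Position 3 ('c'): window [2,3] length 2
  Position 4 ('a'): window [2,4] length 3 -- new best
  Position 5 ('d'): window [2,5] length 4 -- new best
  Position 6 ('f'): window [2,6] length 5 -- new best
  Position 7 ('e'): repeat (last at 2), move window start to 3
  Position 7 ('e'): window [3,7] length 5
  Position 8 ('b'): window [3,8] length 6 -- new best
  Position 9 ('b'): repeat (last at 8), move window start to 9
  Position 9 ('b'): window [9,9] length 1
  Position 10 ('b'): repeat (last at 9), move window start to 10
  Position 10 ('b'): window [10,10] length 1
  Position 11 ('f'): window [10,11] length 2
Longest substring with no repeats: "cadfeb" with length 6

6


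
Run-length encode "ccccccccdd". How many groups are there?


Input: ccccccccdd
Scanning for consecutive runs:
  Group 1: 'c' x 8 (positions 0-7)
  Group 2: 'd' x 2 (positions 8-9)
Total groups: 2

2


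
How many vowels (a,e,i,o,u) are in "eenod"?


Input: eenod
Checking each character:
  'e' at position 0: vowel (running total: 1)
  'e' at position 1: vowel (running total: 2)
  'n' at position 2: consonant
  'o' at position 3: vowel (running total: 3)
  'd' at position 4: consonant
Total vowels: 3

3


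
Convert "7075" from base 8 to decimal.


Input: "7075" in base 8
Positional expansion:
  Digit '7' (value 7) x 8^3 = 3584
  Digit '0' (value 0) x 8^2 = 0
  Digit '7' (value 7) x 8^1 = 56
  Digit '5' (value 5) x 8^0 = 5
Sum = 3645

3645


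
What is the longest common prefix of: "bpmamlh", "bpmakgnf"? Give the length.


Words: bpmamlh, bpmakgnf
  Position 0: all 'b' => match
  Position 1: all 'p' => match
  Position 2: all 'm' => match
  Position 3: all 'a' => match
  Position 4: ('m', 'k') => mismatch, stop
LCP = "bpma" (length 4)

4


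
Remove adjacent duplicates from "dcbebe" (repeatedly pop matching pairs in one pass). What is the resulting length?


Input: dcbebe
Stack-based adjacent duplicate removal:
  Read 'd': push. Stack: d
  Read 'c': push. Stack: dc
  Read 'b': push. Stack: dcb
  Read 'e': push. Stack: dcbe
  Read 'b': push. Stack: dcbeb
  Read 'e': push. Stack: dcbebe
Final stack: "dcbebe" (length 6)

6


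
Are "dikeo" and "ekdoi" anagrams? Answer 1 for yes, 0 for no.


Strings: "dikeo", "ekdoi"
Sorted first:  deiko
Sorted second: deiko
Sorted forms match => anagrams

1


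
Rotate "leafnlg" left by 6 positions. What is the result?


Input: "leafnlg", rotate left by 6
First 6 characters: "leafnl"
Remaining characters: "g"
Concatenate remaining + first: "g" + "leafnl" = "gleafnl"

gleafnl


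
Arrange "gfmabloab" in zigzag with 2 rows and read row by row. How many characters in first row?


Zigzag "gfmabloab" into 2 rows:
Placing characters:
  'g' => row 0
  'f' => row 1
  'm' => row 0
  'a' => row 1
  'b' => row 0
  'l' => row 1
  'o' => row 0
  'a' => row 1
  'b' => row 0
Rows:
  Row 0: "gmbob"
  Row 1: "fala"
First row length: 5

5


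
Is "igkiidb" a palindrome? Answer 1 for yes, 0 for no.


Input: igkiidb
Reversed: bdiikgi
  Compare pos 0 ('i') with pos 6 ('b'): MISMATCH
  Compare pos 1 ('g') with pos 5 ('d'): MISMATCH
  Compare pos 2 ('k') with pos 4 ('i'): MISMATCH
Result: not a palindrome

0


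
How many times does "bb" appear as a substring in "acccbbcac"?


Searching for "bb" in "acccbbcac"
Scanning each position:
  Position 0: "ac" => no
  Position 1: "cc" => no
  Position 2: "cc" => no
  Position 3: "cb" => no
  Position 4: "bb" => MATCH
  Position 5: "bc" => no
  Position 6: "ca" => no
  Position 7: "ac" => no
Total occurrences: 1

1


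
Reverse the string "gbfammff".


Input: gbfammff
Reading characters right to left:
  Position 7: 'f'
  Position 6: 'f'
  Position 5: 'm'
  Position 4: 'm'
  Position 3: 'a'
  Position 2: 'f'
  Position 1: 'b'
  Position 0: 'g'
Reversed: ffmmafbg

ffmmafbg


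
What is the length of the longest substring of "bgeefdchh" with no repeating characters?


Input: "bgeefdchh"
Sliding window (track last position of each char):
  Position 0 ('b'): window [0,0] length 1 -- new best
  Position 1 ('g'): window [0,1] length 2 -- new best
  Position 2 ('e'): window [0,2] length 3 -- new best
  Position 3 ('e'): repeat (last at 2), move window start to 3
  Position 3 ('e'): window [3,3] length 1
  Position 4 ('f'): window [3,4] length 2
  Position 5 ('d'): window [3,5] length 3
  Position 6 ('c'): window [3,6] length 4 -- new best
  Position 7 ('h'): window [3,7] length 5 -- new best
  Position 8 ('h'): repeat (last at 7), move window start to 8
  Position 8 ('h'): window [8,8] length 1
Longest substring with no repeats: "efdch" with length 5

5


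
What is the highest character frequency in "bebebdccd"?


Input: bebebdccd
Character counts:
  'b': 3
  'c': 2
  'd': 2
  'e': 2
Maximum frequency: 3

3


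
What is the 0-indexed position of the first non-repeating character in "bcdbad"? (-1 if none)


Input: bcdbad
Character frequencies:
  'a': 1
  'b': 2
  'c': 1
  'd': 2
Scanning left to right for freq == 1:
  Position 0 ('b'): freq=2, skip
  Position 1 ('c'): unique! => answer = 1

1


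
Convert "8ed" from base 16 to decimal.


Input: "8ed" in base 16
Positional expansion:
  Digit '8' (value 8) x 16^2 = 2048
  Digit 'e' (value 14) x 16^1 = 224
  Digit 'd' (value 13) x 16^0 = 13
Sum = 2285

2285


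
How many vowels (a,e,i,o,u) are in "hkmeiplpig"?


Input: hkmeiplpig
Checking each character:
  'h' at position 0: consonant
  'k' at position 1: consonant
  'm' at position 2: consonant
  'e' at position 3: vowel (running total: 1)
  'i' at position 4: vowel (running total: 2)
  'p' at position 5: consonant
  'l' at position 6: consonant
  'p' at position 7: consonant
  'i' at position 8: vowel (running total: 3)
  'g' at position 9: consonant
Total vowels: 3

3


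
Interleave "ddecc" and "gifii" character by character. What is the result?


Interleaving "ddecc" and "gifii":
  Position 0: 'd' from first, 'g' from second => "dg"
  Position 1: 'd' from first, 'i' from second => "di"
  Position 2: 'e' from first, 'f' from second => "ef"
  Position 3: 'c' from first, 'i' from second => "ci"
  Position 4: 'c' from first, 'i' from second => "ci"
Result: dgdiefcici

dgdiefcici


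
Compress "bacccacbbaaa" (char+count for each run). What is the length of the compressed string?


Input: bacccacbbaaa
Runs:
  'b' x 1 => "b1"
  'a' x 1 => "a1"
  'c' x 3 => "c3"
  'a' x 1 => "a1"
  'c' x 1 => "c1"
  'b' x 2 => "b2"
  'a' x 3 => "a3"
Compressed: "b1a1c3a1c1b2a3"
Compressed length: 14

14


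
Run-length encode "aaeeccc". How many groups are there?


Input: aaeeccc
Scanning for consecutive runs:
  Group 1: 'a' x 2 (positions 0-1)
  Group 2: 'e' x 2 (positions 2-3)
  Group 3: 'c' x 3 (positions 4-6)
Total groups: 3

3


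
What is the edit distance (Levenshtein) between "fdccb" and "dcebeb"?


Computing edit distance: "fdccb" -> "dcebeb"
DP table:
           d    c    e    b    e    b
      0    1    2    3    4    5    6
  f   1    1    2    3    4    5    6
  d   2    1    2    3    4    5    6
  c   3    2    1    2    3    4    5
  c   4    3    2    2    3    4    5
  b   5    4    3    3    2    3    4
Edit distance = dp[5][6] = 4

4


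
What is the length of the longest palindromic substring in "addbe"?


Input: "addbe"
Checking substrings for palindromes:
  [1:3] "dd" (len 2) => palindrome
Longest palindromic substring: "dd" with length 2

2


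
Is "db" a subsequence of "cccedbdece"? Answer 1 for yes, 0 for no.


Check if "db" is a subsequence of "cccedbdece"
Greedy scan:
  Position 0 ('c'): no match needed
  Position 1 ('c'): no match needed
  Position 2 ('c'): no match needed
  Position 3 ('e'): no match needed
  Position 4 ('d'): matches sub[0] = 'd'
  Position 5 ('b'): matches sub[1] = 'b'
  Position 6 ('d'): no match needed
  Position 7 ('e'): no match needed
  Position 8 ('c'): no match needed
  Position 9 ('e'): no match needed
All 2 characters matched => is a subsequence

1


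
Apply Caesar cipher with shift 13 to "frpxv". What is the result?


Caesar cipher: shift "frpxv" by 13
  'f' (pos 5) + 13 = pos 18 = 's'
  'r' (pos 17) + 13 = pos 4 = 'e'
  'p' (pos 15) + 13 = pos 2 = 'c'
  'x' (pos 23) + 13 = pos 10 = 'k'
  'v' (pos 21) + 13 = pos 8 = 'i'
Result: secki

secki


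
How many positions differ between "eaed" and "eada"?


Comparing "eaed" and "eada" position by position:
  Position 0: 'e' vs 'e' => same
  Position 1: 'a' vs 'a' => same
  Position 2: 'e' vs 'd' => DIFFER
  Position 3: 'd' vs 'a' => DIFFER
Positions that differ: 2

2


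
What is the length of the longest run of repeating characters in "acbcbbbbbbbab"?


Input: "acbcbbbbbbbab"
Scanning for longest run:
  Position 1 ('c'): new char, reset run to 1
  Position 2 ('b'): new char, reset run to 1
  Position 3 ('c'): new char, reset run to 1
  Position 4 ('b'): new char, reset run to 1
  Position 5 ('b'): continues run of 'b', length=2
  Position 6 ('b'): continues run of 'b', length=3
  Position 7 ('b'): continues run of 'b', length=4
  Position 8 ('b'): continues run of 'b', length=5
  Position 9 ('b'): continues run of 'b', length=6
  Position 10 ('b'): continues run of 'b', length=7
  Position 11 ('a'): new char, reset run to 1
  Position 12 ('b'): new char, reset run to 1
Longest run: 'b' with length 7

7


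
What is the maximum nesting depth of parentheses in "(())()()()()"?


Input: "(())()()()()"
Tracking depth:
  Position 0 '(': depth becomes 1
  Position 1 '(': depth becomes 2
  Position 2 ')': depth becomes 1
  Position 3 ')': depth becomes 0
  Position 4 '(': depth becomes 1
  Position 5 ')': depth becomes 0
  Position 6 '(': depth becomes 1
  Position 7 ')': depth becomes 0
  Position 8 '(': depth becomes 1
  Position 9 ')': depth becomes 0
  Position 10 '(': depth becomes 1
  Position 11 ')': depth becomes 0
Maximum depth reached: 2

2


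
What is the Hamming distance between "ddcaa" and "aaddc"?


Comparing "ddcaa" and "aaddc" position by position:
  Position 0: 'd' vs 'a' => differ
  Position 1: 'd' vs 'a' => differ
  Position 2: 'c' vs 'd' => differ
  Position 3: 'a' vs 'd' => differ
  Position 4: 'a' vs 'c' => differ
Total differences (Hamming distance): 5

5


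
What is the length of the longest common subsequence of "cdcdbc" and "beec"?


LCS of "cdcdbc" and "beec"
DP table:
           b    e    e    c
      0    0    0    0    0
  c   0    0    0    0    1
  d   0    0    0    0    1
  c   0    0    0    0    1
  d   0    0    0    0    1
  b   0    1    1    1    1
  c   0    1    1    1    2
LCS length = dp[6][4] = 2

2


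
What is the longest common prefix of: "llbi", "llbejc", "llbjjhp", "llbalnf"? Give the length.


Words: llbi, llbejc, llbjjhp, llbalnf
  Position 0: all 'l' => match
  Position 1: all 'l' => match
  Position 2: all 'b' => match
  Position 3: ('i', 'e', 'j', 'a') => mismatch, stop
LCP = "llb" (length 3)

3


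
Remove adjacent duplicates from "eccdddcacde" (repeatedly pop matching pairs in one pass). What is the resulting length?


Input: eccdddcacde
Stack-based adjacent duplicate removal:
  Read 'e': push. Stack: e
  Read 'c': push. Stack: ec
  Read 'c': matches stack top 'c' => pop. Stack: e
  Read 'd': push. Stack: ed
  Read 'd': matches stack top 'd' => pop. Stack: e
  Read 'd': push. Stack: ed
  Read 'c': push. Stack: edc
  Read 'a': push. Stack: edca
  Read 'c': push. Stack: edcac
  Read 'd': push. Stack: edcacd
  Read 'e': push. Stack: edcacde
Final stack: "edcacde" (length 7)

7


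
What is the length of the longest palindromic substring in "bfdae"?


Input: "bfdae"
Checking substrings for palindromes:
  No multi-char palindromic substrings found
Longest palindromic substring: "b" with length 1

1


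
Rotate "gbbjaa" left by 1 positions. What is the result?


Input: "gbbjaa", rotate left by 1
First 1 characters: "g"
Remaining characters: "bbjaa"
Concatenate remaining + first: "bbjaa" + "g" = "bbjaag"

bbjaag


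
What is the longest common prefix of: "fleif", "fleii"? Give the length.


Words: fleif, fleii
  Position 0: all 'f' => match
  Position 1: all 'l' => match
  Position 2: all 'e' => match
  Position 3: all 'i' => match
  Position 4: ('f', 'i') => mismatch, stop
LCP = "flei" (length 4)

4


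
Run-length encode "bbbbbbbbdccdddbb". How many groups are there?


Input: bbbbbbbbdccdddbb
Scanning for consecutive runs:
  Group 1: 'b' x 8 (positions 0-7)
  Group 2: 'd' x 1 (positions 8-8)
  Group 3: 'c' x 2 (positions 9-10)
  Group 4: 'd' x 3 (positions 11-13)
  Group 5: 'b' x 2 (positions 14-15)
Total groups: 5

5


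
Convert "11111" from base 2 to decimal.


Input: "11111" in base 2
Positional expansion:
  Digit '1' (value 1) x 2^4 = 16
  Digit '1' (value 1) x 2^3 = 8
  Digit '1' (value 1) x 2^2 = 4
  Digit '1' (value 1) x 2^1 = 2
  Digit '1' (value 1) x 2^0 = 1
Sum = 31

31


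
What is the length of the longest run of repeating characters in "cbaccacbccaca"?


Input: "cbaccacbccaca"
Scanning for longest run:
  Position 1 ('b'): new char, reset run to 1
  Position 2 ('a'): new char, reset run to 1
  Position 3 ('c'): new char, reset run to 1
  Position 4 ('c'): continues run of 'c', length=2
  Position 5 ('a'): new char, reset run to 1
  Position 6 ('c'): new char, reset run to 1
  Position 7 ('b'): new char, reset run to 1
  Position 8 ('c'): new char, reset run to 1
  Position 9 ('c'): continues run of 'c', length=2
  Position 10 ('a'): new char, reset run to 1
  Position 11 ('c'): new char, reset run to 1
  Position 12 ('a'): new char, reset run to 1
Longest run: 'c' with length 2

2


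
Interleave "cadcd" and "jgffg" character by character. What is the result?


Interleaving "cadcd" and "jgffg":
  Position 0: 'c' from first, 'j' from second => "cj"
  Position 1: 'a' from first, 'g' from second => "ag"
  Position 2: 'd' from first, 'f' from second => "df"
  Position 3: 'c' from first, 'f' from second => "cf"
  Position 4: 'd' from first, 'g' from second => "dg"
Result: cjagdfcfdg

cjagdfcfdg


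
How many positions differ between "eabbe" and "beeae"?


Comparing "eabbe" and "beeae" position by position:
  Position 0: 'e' vs 'b' => DIFFER
  Position 1: 'a' vs 'e' => DIFFER
  Position 2: 'b' vs 'e' => DIFFER
  Position 3: 'b' vs 'a' => DIFFER
  Position 4: 'e' vs 'e' => same
Positions that differ: 4

4


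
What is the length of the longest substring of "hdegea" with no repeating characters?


Input: "hdegea"
Sliding window (track last position of each char):
  Position 0 ('h'): window [0,0] length 1 -- new best
  Position 1 ('d'): window [0,1] length 2 -- new best
  Position 2 ('e'): window [0,2] length 3 -- new best
  Position 3 ('g'): window [0,3] length 4 -- new best
  Position 4 ('e'): repeat (last at 2), move window start to 3
  Position 4 ('e'): window [3,4] length 2
  Position 5 ('a'): window [3,5] length 3
Longest substring with no repeats: "hdeg" with length 4

4


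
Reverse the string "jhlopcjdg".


Input: jhlopcjdg
Reading characters right to left:
  Position 8: 'g'
  Position 7: 'd'
  Position 6: 'j'
  Position 5: 'c'
  Position 4: 'p'
  Position 3: 'o'
  Position 2: 'l'
  Position 1: 'h'
  Position 0: 'j'
Reversed: gdjcpolhj

gdjcpolhj


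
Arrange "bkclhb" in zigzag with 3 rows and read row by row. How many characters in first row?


Zigzag "bkclhb" into 3 rows:
Placing characters:
  'b' => row 0
  'k' => row 1
  'c' => row 2
  'l' => row 1
  'h' => row 0
  'b' => row 1
Rows:
  Row 0: "bh"
  Row 1: "klb"
  Row 2: "c"
First row length: 2

2


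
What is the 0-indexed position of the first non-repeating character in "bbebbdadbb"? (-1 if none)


Input: bbebbdadbb
Character frequencies:
  'a': 1
  'b': 6
  'd': 2
  'e': 1
Scanning left to right for freq == 1:
  Position 0 ('b'): freq=6, skip
  Position 1 ('b'): freq=6, skip
  Position 2 ('e'): unique! => answer = 2

2


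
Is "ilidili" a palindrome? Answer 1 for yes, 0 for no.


Input: ilidili
Reversed: ilidili
  Compare pos 0 ('i') with pos 6 ('i'): match
  Compare pos 1 ('l') with pos 5 ('l'): match
  Compare pos 2 ('i') with pos 4 ('i'): match
Result: palindrome

1


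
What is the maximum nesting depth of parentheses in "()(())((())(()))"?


Input: "()(())((())(()))"
Tracking depth:
  Position 0 '(': depth becomes 1
  Position 1 ')': depth becomes 0
  Position 2 '(': depth becomes 1
  Position 3 '(': depth becomes 2
  Position 4 ')': depth becomes 1
  Position 5 ')': depth becomes 0
  Position 6 '(': depth becomes 1
  Position 7 '(': depth becomes 2
  Position 8 '(': depth becomes 3
  Position 9 ')': depth becomes 2
  Position 10 ')': depth becomes 1
  Position 11 '(': depth becomes 2
  Position 12 '(': depth becomes 3
  Position 13 ')': depth becomes 2
  Position 14 ')': depth becomes 1
  Position 15 ')': depth becomes 0
Maximum depth reached: 3

3


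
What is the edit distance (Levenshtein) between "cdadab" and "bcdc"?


Computing edit distance: "cdadab" -> "bcdc"
DP table:
           b    c    d    c
      0    1    2    3    4
  c   1    1    1    2    3
  d   2    2    2    1    2
  a   3    3    3    2    2
  d   4    4    4    3    3
  a   5    5    5    4    4
  b   6    5    6    5    5
Edit distance = dp[6][4] = 5

5


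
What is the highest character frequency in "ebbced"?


Input: ebbced
Character counts:
  'b': 2
  'c': 1
  'd': 1
  'e': 2
Maximum frequency: 2

2


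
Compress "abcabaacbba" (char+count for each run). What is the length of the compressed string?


Input: abcabaacbba
Runs:
  'a' x 1 => "a1"
  'b' x 1 => "b1"
  'c' x 1 => "c1"
  'a' x 1 => "a1"
  'b' x 1 => "b1"
  'a' x 2 => "a2"
  'c' x 1 => "c1"
  'b' x 2 => "b2"
  'a' x 1 => "a1"
Compressed: "a1b1c1a1b1a2c1b2a1"
Compressed length: 18

18


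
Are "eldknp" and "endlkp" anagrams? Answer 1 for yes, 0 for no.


Strings: "eldknp", "endlkp"
Sorted first:  deklnp
Sorted second: deklnp
Sorted forms match => anagrams

1


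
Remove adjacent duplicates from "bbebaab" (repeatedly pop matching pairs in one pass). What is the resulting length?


Input: bbebaab
Stack-based adjacent duplicate removal:
  Read 'b': push. Stack: b
  Read 'b': matches stack top 'b' => pop. Stack: (empty)
  Read 'e': push. Stack: e
  Read 'b': push. Stack: eb
  Read 'a': push. Stack: eba
  Read 'a': matches stack top 'a' => pop. Stack: eb
  Read 'b': matches stack top 'b' => pop. Stack: e
Final stack: "e" (length 1)

1


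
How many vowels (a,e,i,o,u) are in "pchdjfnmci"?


Input: pchdjfnmci
Checking each character:
  'p' at position 0: consonant
  'c' at position 1: consonant
  'h' at position 2: consonant
  'd' at position 3: consonant
  'j' at position 4: consonant
  'f' at position 5: consonant
  'n' at position 6: consonant
  'm' at position 7: consonant
  'c' at position 8: consonant
  'i' at position 9: vowel (running total: 1)
Total vowels: 1

1


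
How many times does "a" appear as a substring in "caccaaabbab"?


Searching for "a" in "caccaaabbab"
Scanning each position:
  Position 0: "c" => no
  Position 1: "a" => MATCH
  Position 2: "c" => no
  Position 3: "c" => no
  Position 4: "a" => MATCH
  Position 5: "a" => MATCH
  Position 6: "a" => MATCH
  Position 7: "b" => no
  Position 8: "b" => no
  Position 9: "a" => MATCH
  Position 10: "b" => no
Total occurrences: 5

5


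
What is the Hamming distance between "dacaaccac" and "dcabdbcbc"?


Comparing "dacaaccac" and "dcabdbcbc" position by position:
  Position 0: 'd' vs 'd' => same
  Position 1: 'a' vs 'c' => differ
  Position 2: 'c' vs 'a' => differ
  Position 3: 'a' vs 'b' => differ
  Position 4: 'a' vs 'd' => differ
  Position 5: 'c' vs 'b' => differ
  Position 6: 'c' vs 'c' => same
  Position 7: 'a' vs 'b' => differ
  Position 8: 'c' vs 'c' => same
Total differences (Hamming distance): 6

6


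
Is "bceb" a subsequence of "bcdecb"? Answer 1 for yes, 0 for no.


Check if "bceb" is a subsequence of "bcdecb"
Greedy scan:
  Position 0 ('b'): matches sub[0] = 'b'
  Position 1 ('c'): matches sub[1] = 'c'
  Position 2 ('d'): no match needed
  Position 3 ('e'): matches sub[2] = 'e'
  Position 4 ('c'): no match needed
  Position 5 ('b'): matches sub[3] = 'b'
All 4 characters matched => is a subsequence

1


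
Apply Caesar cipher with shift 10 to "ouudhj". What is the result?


Caesar cipher: shift "ouudhj" by 10
  'o' (pos 14) + 10 = pos 24 = 'y'
  'u' (pos 20) + 10 = pos 4 = 'e'
  'u' (pos 20) + 10 = pos 4 = 'e'
  'd' (pos 3) + 10 = pos 13 = 'n'
  'h' (pos 7) + 10 = pos 17 = 'r'
  'j' (pos 9) + 10 = pos 19 = 't'
Result: yeenrt

yeenrt


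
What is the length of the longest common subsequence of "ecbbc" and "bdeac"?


LCS of "ecbbc" and "bdeac"
DP table:
           b    d    e    a    c
      0    0    0    0    0    0
  e   0    0    0    1    1    1
  c   0    0    0    1    1    2
  b   0    1    1    1    1    2
  b   0    1    1    1    1    2
  c   0    1    1    1    1    2
LCS length = dp[5][5] = 2

2


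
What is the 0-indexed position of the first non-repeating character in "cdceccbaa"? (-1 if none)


Input: cdceccbaa
Character frequencies:
  'a': 2
  'b': 1
  'c': 4
  'd': 1
  'e': 1
Scanning left to right for freq == 1:
  Position 0 ('c'): freq=4, skip
  Position 1 ('d'): unique! => answer = 1

1


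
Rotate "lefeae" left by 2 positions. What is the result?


Input: "lefeae", rotate left by 2
First 2 characters: "le"
Remaining characters: "feae"
Concatenate remaining + first: "feae" + "le" = "feaele"

feaele


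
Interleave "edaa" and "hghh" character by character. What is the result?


Interleaving "edaa" and "hghh":
  Position 0: 'e' from first, 'h' from second => "eh"
  Position 1: 'd' from first, 'g' from second => "dg"
  Position 2: 'a' from first, 'h' from second => "ah"
  Position 3: 'a' from first, 'h' from second => "ah"
Result: ehdgahah

ehdgahah


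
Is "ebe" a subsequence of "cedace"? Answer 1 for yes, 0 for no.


Check if "ebe" is a subsequence of "cedace"
Greedy scan:
  Position 0 ('c'): no match needed
  Position 1 ('e'): matches sub[0] = 'e'
  Position 2 ('d'): no match needed
  Position 3 ('a'): no match needed
  Position 4 ('c'): no match needed
  Position 5 ('e'): no match needed
Only matched 1/3 characters => not a subsequence

0


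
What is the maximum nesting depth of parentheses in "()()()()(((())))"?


Input: "()()()()(((())))"
Tracking depth:
  Position 0 '(': depth becomes 1
  Position 1 ')': depth becomes 0
  Position 2 '(': depth becomes 1
  Position 3 ')': depth becomes 0
  Position 4 '(': depth becomes 1
  Position 5 ')': depth becomes 0
  Position 6 '(': depth becomes 1
  Position 7 ')': depth becomes 0
  Position 8 '(': depth becomes 1
  Position 9 '(': depth becomes 2
  Position 10 '(': depth becomes 3
  Position 11 '(': depth becomes 4
  Position 12 ')': depth becomes 3
  Position 13 ')': depth becomes 2
  Position 14 ')': depth becomes 1
  Position 15 ')': depth becomes 0
Maximum depth reached: 4

4


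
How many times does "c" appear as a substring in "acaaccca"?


Searching for "c" in "acaaccca"
Scanning each position:
  Position 0: "a" => no
  Position 1: "c" => MATCH
  Position 2: "a" => no
  Position 3: "a" => no
  Position 4: "c" => MATCH
  Position 5: "c" => MATCH
  Position 6: "c" => MATCH
  Position 7: "a" => no
Total occurrences: 4

4


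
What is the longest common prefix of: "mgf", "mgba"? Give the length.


Words: mgf, mgba
  Position 0: all 'm' => match
  Position 1: all 'g' => match
  Position 2: ('f', 'b') => mismatch, stop
LCP = "mg" (length 2)

2


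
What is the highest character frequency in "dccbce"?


Input: dccbce
Character counts:
  'b': 1
  'c': 3
  'd': 1
  'e': 1
Maximum frequency: 3

3
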